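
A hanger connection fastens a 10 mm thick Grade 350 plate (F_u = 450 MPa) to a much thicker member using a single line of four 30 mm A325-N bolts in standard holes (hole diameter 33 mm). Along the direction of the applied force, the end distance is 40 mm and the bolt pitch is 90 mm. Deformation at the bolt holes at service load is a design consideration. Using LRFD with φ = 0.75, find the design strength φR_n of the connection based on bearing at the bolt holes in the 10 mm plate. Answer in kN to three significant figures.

788 kN

Per bolt r_n = 1.2 l_c t F_u ≤ 2.4 d t F_u; upper limit = 2.4 × 30 × 10 × 450 / 1000 = 324 kN.
Edge bolt: l_c = 40 − 33/2 = 23.5 mm → 1.2 × 23.5 × 10 × 450 / 1000 = 126.9 → r_n = 126.9 kN.
Interior bolts: l_c = 90 − 33 = 57 mm → 1.2 × 57 × 10 × 450 / 1000 = 307.8 → r_n = 307.8 kN.
R_n = 1 × 126.9 + 3 × 307.8 = 1050 kN.
Design strength φR_n = 0.75 × 1050 = 788 kN.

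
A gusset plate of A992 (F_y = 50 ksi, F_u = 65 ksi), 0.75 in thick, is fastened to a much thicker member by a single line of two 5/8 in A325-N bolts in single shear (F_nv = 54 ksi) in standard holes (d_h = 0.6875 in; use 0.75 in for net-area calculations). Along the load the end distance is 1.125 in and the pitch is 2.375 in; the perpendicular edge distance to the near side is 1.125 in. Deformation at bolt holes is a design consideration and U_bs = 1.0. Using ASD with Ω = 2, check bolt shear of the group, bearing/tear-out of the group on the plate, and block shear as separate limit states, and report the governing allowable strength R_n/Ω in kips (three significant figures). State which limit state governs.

Bolt shear: A_b = π·0.625²/4 = 0.3068 in²; R_n = 54 × 0.3068 × 2 × 1 = 33.13 kips → 33.13 / 2 = 16.6 kips.
Bearing: edge l_c = 0.7812, r_n = 45.7 kips; interior l_c = 1.688, r_n = 73.12 kips; R_n = 45.7 + 1·73.12 = 118.8 kips → 59.4 kips.
Block shear: A_gv = 2.625, A_nv = 1.781, A_nt = 0.5625 in²; R_n = min(0.6F_uA_nv, 0.6F_yA_gv) + U_bs·F_u·A_nt = 106 kips → 53 kips.
Bolt shear governs: 16.6 kips.

16.6 kips (bolt shear governs)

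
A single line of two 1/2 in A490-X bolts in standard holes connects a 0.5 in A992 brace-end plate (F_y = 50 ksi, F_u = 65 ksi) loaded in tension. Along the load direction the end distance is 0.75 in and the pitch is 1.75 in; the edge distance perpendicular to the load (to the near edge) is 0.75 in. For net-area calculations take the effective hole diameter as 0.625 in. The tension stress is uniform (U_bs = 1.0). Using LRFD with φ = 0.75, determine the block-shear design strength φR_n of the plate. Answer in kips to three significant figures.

Shear plane L_v = 0.75 + 1·1.75 = 2.5 in; A_gv = 2.5 × 0.5 = 1.25 in².
A_nv = (2.5 − 1.5·0.625) × 0.5 = 0.7812 in².
A_nt = (0.75 − 0.5·0.625) × 0.5 = 0.2188 in².
0.6 F_u A_nv = 30.47 kips; 0.6 F_y A_gv = 37.5 kips → shear rupture governs the shear term.
R_n = 30.47 + 1.0 × 65 × 0.2188 = 44.69 kips.
Design strength φR_n = 0.75 × 44.69 = 33.5 kips.

33.5 kips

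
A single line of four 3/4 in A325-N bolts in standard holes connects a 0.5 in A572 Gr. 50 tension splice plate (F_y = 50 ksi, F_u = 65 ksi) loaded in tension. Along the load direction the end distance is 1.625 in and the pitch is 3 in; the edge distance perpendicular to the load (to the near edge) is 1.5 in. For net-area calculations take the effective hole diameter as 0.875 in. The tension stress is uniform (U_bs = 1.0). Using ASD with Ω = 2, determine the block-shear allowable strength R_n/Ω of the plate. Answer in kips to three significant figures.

Shear plane L_v = 1.625 + 3·3 = 10.62 in; A_gv = 10.62 × 0.5 = 5.312 in².
A_nv = (10.62 − 3.5·0.875) × 0.5 = 3.781 in².
A_nt = (1.5 − 0.5·0.875) × 0.5 = 0.5312 in².
0.6 F_u A_nv = 147.5 kips; 0.6 F_y A_gv = 159.4 kips → shear rupture governs the shear term.
R_n = 147.5 + 1.0 × 65 × 0.5312 = 182 kips.
Allowable strength R_n/Ω = 182 / 2 = 91 kips.

91 kips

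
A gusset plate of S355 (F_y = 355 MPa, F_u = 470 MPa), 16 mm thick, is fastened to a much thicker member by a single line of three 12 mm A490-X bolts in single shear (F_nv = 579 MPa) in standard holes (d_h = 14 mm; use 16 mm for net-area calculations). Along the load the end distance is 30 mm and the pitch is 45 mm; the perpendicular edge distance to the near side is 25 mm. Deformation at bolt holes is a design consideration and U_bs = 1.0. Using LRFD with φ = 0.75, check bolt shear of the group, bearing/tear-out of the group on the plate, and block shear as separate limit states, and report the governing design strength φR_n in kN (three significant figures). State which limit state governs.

147 kN (bolt shear governs)

Bolt shear: A_b = π·12²/4 = 113.1 mm²; R_n = 579 × 113.1 × 3 × 1 / 1000 = 196.5 kN → 0.75 × 196.5 = 147 kN.
Bearing: edge l_c = 23, r_n = 207.6 kN; interior l_c = 31, r_n = 216.6 kN; R_n = 207.6 + 2·216.6 = 640.7 kN → 481 kN.
Block shear: A_gv = 1920, A_nv = 1280, A_nt = 272 mm²; R_n = min(0.6F_uA_nv, 0.6F_yA_gv) + U_bs·F_u·A_nt = 488.8 kN → 367 kN.
Bolt shear governs: 147 kN.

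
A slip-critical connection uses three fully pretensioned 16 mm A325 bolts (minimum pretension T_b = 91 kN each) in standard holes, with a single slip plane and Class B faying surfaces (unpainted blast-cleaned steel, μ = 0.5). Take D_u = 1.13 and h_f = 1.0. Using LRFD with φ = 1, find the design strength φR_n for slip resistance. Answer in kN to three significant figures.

R_n = μ · D_u · h_f · T_b · n_s · n_b = 0.5 × 1.13 × 1.0 × 91 × 1 × 3 = 154.2 kN.
Design strength φR_n = 1 × 154.2 = 154 kN.

154 kN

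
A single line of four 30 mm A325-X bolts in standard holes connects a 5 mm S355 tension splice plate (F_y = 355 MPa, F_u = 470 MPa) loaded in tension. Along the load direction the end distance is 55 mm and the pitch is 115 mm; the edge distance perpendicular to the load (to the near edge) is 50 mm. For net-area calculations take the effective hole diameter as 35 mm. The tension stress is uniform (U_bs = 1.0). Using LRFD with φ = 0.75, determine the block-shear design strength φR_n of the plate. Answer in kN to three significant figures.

351 kN

Shear plane L_v = 55 + 3·115 = 400 mm; A_gv = 400 × 5 = 2000 mm².
A_nv = (400 − 3.5·35) × 5 = 1388 mm².
A_nt = (50 − 0.5·35) × 5 = 162.5 mm².
0.6 F_u A_nv = 391.3 kN; 0.6 F_y A_gv = 426 kN → shear rupture governs the shear term.
R_n = 391.3 + 1.0 × 470 × 162.5 / 1000 = 467.7 kN.
Design strength φR_n = 0.75 × 467.7 = 351 kN.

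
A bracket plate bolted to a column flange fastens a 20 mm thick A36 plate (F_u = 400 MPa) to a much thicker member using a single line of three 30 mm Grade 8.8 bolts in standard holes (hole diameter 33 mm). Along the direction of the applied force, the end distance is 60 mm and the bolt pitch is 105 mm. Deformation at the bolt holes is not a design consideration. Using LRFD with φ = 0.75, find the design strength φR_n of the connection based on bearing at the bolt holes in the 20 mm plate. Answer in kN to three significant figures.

1470 kN

Per bolt r_n = 1.5 l_c t F_u ≤ 3.0 d t F_u; upper limit = 3.0 × 30 × 20 × 400 / 1000 = 720 kN.
Edge bolt: l_c = 60 − 33/2 = 43.5 mm → 1.5 × 43.5 × 20 × 400 / 1000 = 522 → r_n = 522 kN.
Interior bolts: l_c = 105 − 33 = 72 mm → 1.5 × 72 × 20 × 400 / 1000 = 864 → r_n = 720 kN.
R_n = 1 × 522 + 2 × 720 = 1962 kN.
Design strength φR_n = 0.75 × 1962 = 1470 kN.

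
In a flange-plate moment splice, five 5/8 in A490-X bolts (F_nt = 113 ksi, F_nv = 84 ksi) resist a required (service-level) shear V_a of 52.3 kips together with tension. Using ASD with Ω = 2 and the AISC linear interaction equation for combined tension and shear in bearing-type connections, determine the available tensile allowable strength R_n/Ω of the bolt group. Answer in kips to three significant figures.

42.3 kips

A_b = π·0.625²/4 = 0.3068 in²; f_rv = 52.3 / (5 × 0.3068) = 34.09 ksi.
F'_nt = 1.3 F_nt − (Ω F_nt / F_nv) f_rv = 1.3·113 − (2·113/84)·34.09 = 55.17 ksi, capped at F_nt → F'_nt = 55.17 ksi.
R_n = F'_nt · A_b · n = 55.17 × 0.3068 × 5 = 84.63 kips.
Allowable strength R_n/Ω = 84.63 / 2 = 42.3 kips.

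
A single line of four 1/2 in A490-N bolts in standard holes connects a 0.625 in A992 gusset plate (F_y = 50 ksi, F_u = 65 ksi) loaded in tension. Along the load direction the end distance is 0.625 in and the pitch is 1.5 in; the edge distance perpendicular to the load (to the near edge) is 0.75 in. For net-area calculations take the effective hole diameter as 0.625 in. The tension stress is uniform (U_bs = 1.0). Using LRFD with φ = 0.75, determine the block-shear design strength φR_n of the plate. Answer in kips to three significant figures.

67 kips

Shear plane L_v = 0.625 + 3·1.5 = 5.125 in; A_gv = 5.125 × 0.625 = 3.203 in².
A_nv = (5.125 − 3.5·0.625) × 0.625 = 1.836 in².
A_nt = (0.75 − 0.5·0.625) × 0.625 = 0.2734 in².
0.6 F_u A_nv = 71.6 kips; 0.6 F_y A_gv = 96.09 kips → shear rupture governs the shear term.
R_n = 71.6 + 1.0 × 65 × 0.2734 = 89.38 kips.
Design strength φR_n = 0.75 × 89.38 = 67 kips.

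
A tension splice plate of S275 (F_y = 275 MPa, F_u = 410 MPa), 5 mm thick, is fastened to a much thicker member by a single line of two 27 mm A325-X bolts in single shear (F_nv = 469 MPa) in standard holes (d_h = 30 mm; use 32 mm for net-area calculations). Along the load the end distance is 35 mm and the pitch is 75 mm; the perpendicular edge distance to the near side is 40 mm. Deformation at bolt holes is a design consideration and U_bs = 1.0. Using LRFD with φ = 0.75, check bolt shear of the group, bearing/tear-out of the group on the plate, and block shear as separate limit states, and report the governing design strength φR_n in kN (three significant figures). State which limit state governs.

Bolt shear: A_b = π·27²/4 = 572.6 mm²; R_n = 469 × 572.6 × 2 × 1 / 1000 = 537.1 kN → 0.75 × 537.1 = 403 kN.
Bearing: edge l_c = 20, r_n = 49.2 kN; interior l_c = 45, r_n = 110.7 kN; R_n = 49.2 + 1·110.7 = 159.9 kN → 120 kN.
Block shear: A_gv = 550, A_nv = 310, A_nt = 120 mm²; R_n = min(0.6F_uA_nv, 0.6F_yA_gv) + U_bs·F_u·A_nt = 125.5 kN → 94.1 kN.
Block shear governs: 94.1 kN.

94.1 kN (block shear governs)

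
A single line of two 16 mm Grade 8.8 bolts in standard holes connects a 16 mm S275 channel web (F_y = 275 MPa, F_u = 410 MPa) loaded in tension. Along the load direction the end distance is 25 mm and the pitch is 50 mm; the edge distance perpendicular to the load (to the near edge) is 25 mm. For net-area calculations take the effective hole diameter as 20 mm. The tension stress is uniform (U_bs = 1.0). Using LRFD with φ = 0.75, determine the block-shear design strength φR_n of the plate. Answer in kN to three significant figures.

207 kN

Shear plane L_v = 25 + 1·50 = 75 mm; A_gv = 75 × 16 = 1200 mm².
A_nv = (75 − 1.5·20) × 16 = 720 mm².
A_nt = (25 − 0.5·20) × 16 = 240 mm².
0.6 F_u A_nv = 177.1 kN; 0.6 F_y A_gv = 198 kN → shear rupture governs the shear term.
R_n = 177.1 + 1.0 × 410 × 240 / 1000 = 275.5 kN.
Design strength φR_n = 0.75 × 275.5 = 207 kN.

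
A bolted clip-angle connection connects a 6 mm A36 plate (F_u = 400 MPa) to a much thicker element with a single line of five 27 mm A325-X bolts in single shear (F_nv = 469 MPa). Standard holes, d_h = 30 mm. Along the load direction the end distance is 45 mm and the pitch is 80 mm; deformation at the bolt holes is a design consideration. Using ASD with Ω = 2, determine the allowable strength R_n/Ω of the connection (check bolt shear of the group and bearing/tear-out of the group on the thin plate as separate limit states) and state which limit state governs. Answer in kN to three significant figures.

Bolt shear: A_b = π·27²/4 = 572.6 mm²; R_n = 469 × 572.6 × 5 × 1 / 1000 = 1343 kN → 1343 / 2 = 671 kN.
Bearing (1.2 l_c t F_u ≤ 2.4 d t F_u): upper limit = 2.4·27·6·400 / 1000 = 155.5 kN.
  Edge l_c = 45 − 30/2 = 30 → r_n = 86.4 kN; interior l_c = 80 − 30 = 50 → r_n = 144 kN.
  R_n,bearing = 1·86.4 + 4·144 = 662.4 kN → 662.4 / 2 = 331 kN.
Bearing governs: 331 kN.

331 kN (bearing governs)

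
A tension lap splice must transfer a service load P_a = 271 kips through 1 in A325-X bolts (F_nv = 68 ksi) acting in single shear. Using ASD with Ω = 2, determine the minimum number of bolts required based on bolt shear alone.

A_b = π·1²/4 = 0.7854 in².
Per-bolt allowable strength R_n/Ω = 68 × 0.7854 × 1 / 2 = 26.7 kips.
n ≥ 271 / 26.7 = 10.15 → use 11 bolts.

11 bolts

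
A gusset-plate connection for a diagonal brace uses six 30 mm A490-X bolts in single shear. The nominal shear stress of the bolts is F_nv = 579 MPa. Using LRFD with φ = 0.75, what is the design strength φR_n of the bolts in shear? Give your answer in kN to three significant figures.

A_b = π × 30² / 4 = 706.9 mm².
R_n = F_nv · A_b · n · n_s = 579 × 706.9 × 6 × 1 / 1000 = 2456 kN.
Design strength φR_n = 0.75 × 2456 = 1840 kN.

1840 kN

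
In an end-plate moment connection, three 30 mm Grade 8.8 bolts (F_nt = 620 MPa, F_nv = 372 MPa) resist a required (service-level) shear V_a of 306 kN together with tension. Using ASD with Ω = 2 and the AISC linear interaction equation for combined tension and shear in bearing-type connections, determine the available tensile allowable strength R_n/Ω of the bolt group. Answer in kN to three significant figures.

A_b = π·30²/4 = 706.9 mm²; f_rv = 306 × 1000 / (3 × 706.9) = 144.3 MPa.
F'_nt = 1.3 F_nt − (Ω F_nt / F_nv) f_rv = 1.3·620 − (2·620/372)·144.3 = 325 MPa, capped at F_nt → F'_nt = 325 MPa.
R_n = F'_nt · A_b · n = 325 × 706.9 × 3 / 1000 = 689.2 kN.
Allowable strength R_n/Ω = 689.2 / 2 = 345 kN.

345 kN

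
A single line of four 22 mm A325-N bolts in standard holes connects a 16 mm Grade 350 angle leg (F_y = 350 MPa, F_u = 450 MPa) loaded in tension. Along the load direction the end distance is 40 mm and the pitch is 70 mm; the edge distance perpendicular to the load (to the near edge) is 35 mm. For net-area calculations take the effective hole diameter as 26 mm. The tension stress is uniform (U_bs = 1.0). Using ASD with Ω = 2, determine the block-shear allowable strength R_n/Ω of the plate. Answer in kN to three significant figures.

423 kN

Shear plane L_v = 40 + 3·70 = 250 mm; A_gv = 250 × 16 = 4000 mm².
A_nv = (250 − 3.5·26) × 16 = 2544 mm².
A_nt = (35 − 0.5·26) × 16 = 352 mm².
0.6 F_u A_nv = 686.9 kN; 0.6 F_y A_gv = 840 kN → shear rupture governs the shear term.
R_n = 686.9 + 1.0 × 450 × 352 / 1000 = 845.3 kN.
Allowable strength R_n/Ω = 845.3 / 2 = 423 kN.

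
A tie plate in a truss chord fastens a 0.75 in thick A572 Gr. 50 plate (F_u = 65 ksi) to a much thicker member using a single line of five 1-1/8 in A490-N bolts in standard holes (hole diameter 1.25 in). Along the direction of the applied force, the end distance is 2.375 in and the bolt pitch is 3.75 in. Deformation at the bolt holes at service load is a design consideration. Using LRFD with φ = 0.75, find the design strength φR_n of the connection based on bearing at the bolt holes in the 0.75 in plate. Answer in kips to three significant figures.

472 kips

Per bolt r_n = 1.2 l_c t F_u ≤ 2.4 d t F_u; upper limit = 2.4 × 1.125 × 0.75 × 65 = 131.6 kips.
Edge bolt: l_c = 2.375 − 1.25/2 = 1.75 in → 1.2 × 1.75 × 0.75 × 65 = 102.4 → r_n = 102.4 kips.
Interior bolts: l_c = 3.75 − 1.25 = 2.5 in → 1.2 × 2.5 × 0.75 × 65 = 146.2 → r_n = 131.6 kips.
R_n = 1 × 102.4 + 4 × 131.6 = 628.9 kips.
Design strength φR_n = 0.75 × 628.9 = 472 kips.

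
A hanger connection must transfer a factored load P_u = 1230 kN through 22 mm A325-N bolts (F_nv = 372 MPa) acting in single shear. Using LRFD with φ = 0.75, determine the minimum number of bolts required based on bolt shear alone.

A_b = π·22²/4 = 380.1 mm².
Per-bolt design strength φR_n = 0.75 × 372 × 380.1 × 1 / 1000 = 106.1 kN.
n ≥ 1230 / 106.1 = 11.6 → use 12 bolts.

12 bolts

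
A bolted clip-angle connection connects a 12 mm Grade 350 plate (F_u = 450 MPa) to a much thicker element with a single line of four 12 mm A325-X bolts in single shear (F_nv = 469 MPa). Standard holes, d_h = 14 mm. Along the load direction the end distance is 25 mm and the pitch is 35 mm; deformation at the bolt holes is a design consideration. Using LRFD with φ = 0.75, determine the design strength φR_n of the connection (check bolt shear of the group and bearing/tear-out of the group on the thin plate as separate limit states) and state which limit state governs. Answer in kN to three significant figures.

Bolt shear: A_b = π·12²/4 = 113.1 mm²; R_n = 469 × 113.1 × 4 × 1 / 1000 = 212.2 kN → 0.75 × 212.2 = 159 kN.
Bearing (1.2 l_c t F_u ≤ 2.4 d t F_u): upper limit = 2.4·12·12·450 / 1000 = 155.5 kN.
  Edge l_c = 25 − 14/2 = 18 → r_n = 116.6 kN; interior l_c = 35 − 14 = 21 → r_n = 136.1 kN.
  R_n,bearing = 1·116.6 + 3·136.1 = 524.9 kN → 0.75 × 524.9 = 394 kN.
Bolt shear governs: 159 kN.

159 kN (bolt shear governs)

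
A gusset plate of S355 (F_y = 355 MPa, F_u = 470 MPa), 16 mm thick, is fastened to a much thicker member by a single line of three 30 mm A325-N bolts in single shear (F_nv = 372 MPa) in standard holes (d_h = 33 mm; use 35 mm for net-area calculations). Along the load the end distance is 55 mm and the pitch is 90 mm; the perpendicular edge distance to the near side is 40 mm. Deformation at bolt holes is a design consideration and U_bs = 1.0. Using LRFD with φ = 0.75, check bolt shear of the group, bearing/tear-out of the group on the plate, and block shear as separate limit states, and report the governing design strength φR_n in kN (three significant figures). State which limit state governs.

Bolt shear: A_b = π·30²/4 = 706.9 mm²; R_n = 372 × 706.9 × 3 × 1 / 1000 = 788.9 kN → 0.75 × 788.9 = 592 kN.
Bearing: edge l_c = 38.5, r_n = 347.4 kN; interior l_c = 57, r_n = 514.4 kN; R_n = 347.4 + 2·514.4 = 1376 kN → 1030 kN.
Block shear: A_gv = 3760, A_nv = 2360, A_nt = 360 mm²; R_n = min(0.6F_uA_nv, 0.6F_yA_gv) + U_bs·F_u·A_nt = 834.7 kN → 626 kN.
Bolt shear governs: 592 kN.

592 kN (bolt shear governs)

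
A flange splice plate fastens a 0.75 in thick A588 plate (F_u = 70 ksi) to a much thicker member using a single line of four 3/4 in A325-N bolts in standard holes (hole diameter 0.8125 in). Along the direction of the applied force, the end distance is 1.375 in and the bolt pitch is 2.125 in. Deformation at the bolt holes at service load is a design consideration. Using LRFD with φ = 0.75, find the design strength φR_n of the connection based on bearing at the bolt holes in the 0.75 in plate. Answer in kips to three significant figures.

232 kips

Per bolt r_n = 1.2 l_c t F_u ≤ 2.4 d t F_u; upper limit = 2.4 × 0.75 × 0.75 × 70 = 94.5 kips.
Edge bolt: l_c = 1.375 − 0.8125/2 = 0.9688 in → 1.2 × 0.9688 × 0.75 × 70 = 61.03 → r_n = 61.03 kips.
Interior bolts: l_c = 2.125 − 0.8125 = 1.312 in → 1.2 × 1.312 × 0.75 × 70 = 82.69 → r_n = 82.69 kips.
R_n = 1 × 61.03 + 3 × 82.69 = 309.1 kips.
Design strength φR_n = 0.75 × 309.1 = 232 kips.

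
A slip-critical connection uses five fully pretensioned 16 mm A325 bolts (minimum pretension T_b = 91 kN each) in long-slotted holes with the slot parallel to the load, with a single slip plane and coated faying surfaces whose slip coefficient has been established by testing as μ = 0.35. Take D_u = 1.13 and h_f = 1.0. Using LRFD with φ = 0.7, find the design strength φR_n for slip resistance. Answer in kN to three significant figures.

R_n = μ · D_u · h_f · T_b · n_s · n_b = 0.35 × 1.13 × 1.0 × 91 × 1 × 5 = 180 kN.
Design strength φR_n = 0.7 × 180 = 126 kN.

126 kN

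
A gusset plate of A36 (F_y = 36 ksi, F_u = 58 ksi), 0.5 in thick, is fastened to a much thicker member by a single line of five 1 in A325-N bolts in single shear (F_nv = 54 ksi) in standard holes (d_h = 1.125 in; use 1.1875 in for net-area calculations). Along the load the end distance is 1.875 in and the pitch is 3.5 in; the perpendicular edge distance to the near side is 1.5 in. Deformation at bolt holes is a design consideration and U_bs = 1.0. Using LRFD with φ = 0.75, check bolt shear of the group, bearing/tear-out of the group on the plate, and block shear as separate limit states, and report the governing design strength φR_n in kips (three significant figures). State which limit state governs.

148 kips (block shear governs)

Bolt shear: A_b = π·1²/4 = 0.7854 in²; R_n = 54 × 0.7854 × 5 × 1 = 212.1 kips → 0.75 × 212.1 = 159 kips.
Bearing: edge l_c = 1.312, r_n = 45.67 kips; interior l_c = 2.375, r_n = 69.6 kips; R_n = 45.67 + 4·69.6 = 324.1 kips → 243 kips.
Block shear: A_gv = 7.938, A_nv = 5.266, A_nt = 0.4531 in²; R_n = min(0.6F_uA_nv, 0.6F_yA_gv) + U_bs·F_u·A_nt = 197.7 kips → 148 kips.
Block shear governs: 148 kips.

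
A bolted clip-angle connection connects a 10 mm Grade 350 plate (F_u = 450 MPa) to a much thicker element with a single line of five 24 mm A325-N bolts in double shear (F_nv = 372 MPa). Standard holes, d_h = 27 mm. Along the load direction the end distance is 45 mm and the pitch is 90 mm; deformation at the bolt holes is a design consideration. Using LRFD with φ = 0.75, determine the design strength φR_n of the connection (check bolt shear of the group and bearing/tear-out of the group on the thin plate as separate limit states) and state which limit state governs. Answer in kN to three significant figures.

Bolt shear: A_b = π·24²/4 = 452.4 mm²; R_n = 372 × 452.4 × 5 × 2 / 1000 = 1683 kN → 0.75 × 1683 = 1260 kN.
Bearing (1.2 l_c t F_u ≤ 2.4 d t F_u): upper limit = 2.4·24·10·450 / 1000 = 259.2 kN.
  Edge l_c = 45 − 27/2 = 31.5 → r_n = 170.1 kN; interior l_c = 90 − 27 = 63 → r_n = 259.2 kN.
  R_n,bearing = 1·170.1 + 4·259.2 = 1207 kN → 0.75 × 1207 = 905 kN.
Bearing governs: 905 kN.

905 kN (bearing governs)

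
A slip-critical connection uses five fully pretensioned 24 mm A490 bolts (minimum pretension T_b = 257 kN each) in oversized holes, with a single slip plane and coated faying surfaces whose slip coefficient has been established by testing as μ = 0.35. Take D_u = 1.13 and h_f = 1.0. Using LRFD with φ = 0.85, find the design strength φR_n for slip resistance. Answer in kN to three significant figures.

432 kN

R_n = μ · D_u · h_f · T_b · n_s · n_b = 0.35 × 1.13 × 1.0 × 257 × 1 × 5 = 508.2 kN.
Design strength φR_n = 0.85 × 508.2 = 432 kN.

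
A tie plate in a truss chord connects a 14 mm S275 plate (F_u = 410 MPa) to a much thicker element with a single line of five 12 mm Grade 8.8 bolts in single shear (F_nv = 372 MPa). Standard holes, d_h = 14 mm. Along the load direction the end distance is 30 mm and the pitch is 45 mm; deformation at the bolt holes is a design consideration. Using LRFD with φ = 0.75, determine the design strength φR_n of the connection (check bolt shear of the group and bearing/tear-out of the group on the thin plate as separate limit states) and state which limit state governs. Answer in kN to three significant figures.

Bolt shear: A_b = π·12²/4 = 113.1 mm²; R_n = 372 × 113.1 × 5 × 1 / 1000 = 210.4 kN → 0.75 × 210.4 = 158 kN.
Bearing (1.2 l_c t F_u ≤ 2.4 d t F_u): upper limit = 2.4·12·14·410 / 1000 = 165.3 kN.
  Edge l_c = 30 − 14/2 = 23 → r_n = 158.4 kN; interior l_c = 45 − 14 = 31 → r_n = 165.3 kN.
  R_n,bearing = 1·158.4 + 4·165.3 = 819.7 kN → 0.75 × 819.7 = 615 kN.
Bolt shear governs: 158 kN.

158 kN (bolt shear governs)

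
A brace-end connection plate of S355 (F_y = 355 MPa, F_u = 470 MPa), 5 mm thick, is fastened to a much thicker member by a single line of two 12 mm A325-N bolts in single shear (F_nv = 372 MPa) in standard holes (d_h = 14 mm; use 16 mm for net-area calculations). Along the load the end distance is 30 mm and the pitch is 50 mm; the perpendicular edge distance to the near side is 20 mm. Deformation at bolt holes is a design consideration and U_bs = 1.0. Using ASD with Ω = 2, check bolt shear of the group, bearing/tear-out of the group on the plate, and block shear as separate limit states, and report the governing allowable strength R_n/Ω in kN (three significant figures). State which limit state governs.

42.1 kN (bolt shear governs)

Bolt shear: A_b = π·12²/4 = 113.1 mm²; R_n = 372 × 113.1 × 2 × 1 / 1000 = 84.14 kN → 84.14 / 2 = 42.1 kN.
Bearing: edge l_c = 23, r_n = 64.86 kN; interior l_c = 36, r_n = 67.68 kN; R_n = 64.86 + 1·67.68 = 132.5 kN → 66.3 kN.
Block shear: A_gv = 400, A_nv = 280, A_nt = 60 mm²; R_n = min(0.6F_uA_nv, 0.6F_yA_gv) + U_bs·F_u·A_nt = 107.2 kN → 53.6 kN.
Bolt shear governs: 42.1 kN.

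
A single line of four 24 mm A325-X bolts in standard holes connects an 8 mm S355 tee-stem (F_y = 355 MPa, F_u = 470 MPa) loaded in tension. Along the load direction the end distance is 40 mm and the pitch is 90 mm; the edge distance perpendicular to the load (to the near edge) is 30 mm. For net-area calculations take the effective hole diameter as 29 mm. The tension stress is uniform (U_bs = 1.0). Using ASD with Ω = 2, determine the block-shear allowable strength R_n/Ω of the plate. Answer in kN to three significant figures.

264 kN

Shear plane L_v = 40 + 3·90 = 310 mm; A_gv = 310 × 8 = 2480 mm².
A_nv = (310 − 3.5·29) × 8 = 1668 mm².
A_nt = (30 − 0.5·29) × 8 = 124 mm².
0.6 F_u A_nv = 470.4 kN; 0.6 F_y A_gv = 528.2 kN → shear rupture governs the shear term.
R_n = 470.4 + 1.0 × 470 × 124 / 1000 = 528.7 kN.
Allowable strength R_n/Ω = 528.7 / 2 = 264 kN.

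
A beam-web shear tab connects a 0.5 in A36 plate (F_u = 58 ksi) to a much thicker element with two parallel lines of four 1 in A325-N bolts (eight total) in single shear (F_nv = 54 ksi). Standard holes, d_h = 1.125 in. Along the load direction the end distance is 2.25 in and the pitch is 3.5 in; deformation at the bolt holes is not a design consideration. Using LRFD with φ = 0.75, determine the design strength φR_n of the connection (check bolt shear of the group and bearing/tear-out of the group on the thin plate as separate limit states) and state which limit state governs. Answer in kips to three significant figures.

Bolt shear: A_b = π·1²/4 = 0.7854 in²; R_n = 54 × 0.7854 × 8 × 1 = 339.3 kips → 0.75 × 339.3 = 254 kips.
Bearing (1.5 l_c t F_u ≤ 3.0 d t F_u): upper limit = 3.0·1·0.5·58 = 87 kips.
  Edge l_c = 2.25 − 1.125/2 = 1.688 → r_n = 73.41 kips; interior l_c = 3.5 − 1.125 = 2.375 → r_n = 87 kips.
  R_n,bearing = 2·73.41 + 6·87 = 668.8 kips → 0.75 × 668.8 = 502 kips.
Bolt shear governs: 254 kips.

254 kips (bolt shear governs)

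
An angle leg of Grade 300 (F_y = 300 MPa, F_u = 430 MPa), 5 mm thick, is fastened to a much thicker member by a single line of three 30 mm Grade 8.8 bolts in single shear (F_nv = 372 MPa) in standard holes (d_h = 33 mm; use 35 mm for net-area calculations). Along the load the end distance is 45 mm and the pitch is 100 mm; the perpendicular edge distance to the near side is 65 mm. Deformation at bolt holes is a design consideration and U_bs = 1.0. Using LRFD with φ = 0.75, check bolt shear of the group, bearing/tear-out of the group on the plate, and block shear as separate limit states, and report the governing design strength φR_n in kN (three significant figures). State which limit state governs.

229 kN (block shear governs)

Bolt shear: A_b = π·30²/4 = 706.9 mm²; R_n = 372 × 706.9 × 3 × 1 / 1000 = 788.9 kN → 0.75 × 788.9 = 592 kN.
Bearing: edge l_c = 28.5, r_n = 73.53 kN; interior l_c = 67, r_n = 154.8 kN; R_n = 73.53 + 2·154.8 = 383.1 kN → 287 kN.
Block shear: A_gv = 1225, A_nv = 787.5, A_nt = 237.5 mm²; R_n = min(0.6F_uA_nv, 0.6F_yA_gv) + U_bs·F_u·A_nt = 305.3 kN → 229 kN.
Block shear governs: 229 kN.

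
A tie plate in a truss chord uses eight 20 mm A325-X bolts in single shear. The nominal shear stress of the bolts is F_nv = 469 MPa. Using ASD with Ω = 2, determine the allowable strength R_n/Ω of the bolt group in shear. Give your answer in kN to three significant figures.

589 kN

A_b = π × 20² / 4 = 314.2 mm².
R_n = F_nv · A_b · n · n_s = 469 × 314.2 × 8 × 1 / 1000 = 1179 kN.
Allowable strength R_n/Ω = 1179 / 2 = 589 kN.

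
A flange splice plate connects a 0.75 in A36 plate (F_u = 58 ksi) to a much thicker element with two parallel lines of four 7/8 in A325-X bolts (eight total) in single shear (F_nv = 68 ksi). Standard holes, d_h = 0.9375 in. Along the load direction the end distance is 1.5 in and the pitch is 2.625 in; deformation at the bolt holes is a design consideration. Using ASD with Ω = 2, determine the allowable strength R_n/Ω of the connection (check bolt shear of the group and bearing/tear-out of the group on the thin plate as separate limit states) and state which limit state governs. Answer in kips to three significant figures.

164 kips (bolt shear governs)

Bolt shear: A_b = π·0.875²/4 = 0.6013 in²; R_n = 68 × 0.6013 × 8 × 1 = 327.1 kips → 327.1 / 2 = 164 kips.
Bearing (1.2 l_c t F_u ≤ 2.4 d t F_u): upper limit = 2.4·0.875·0.75·58 = 91.35 kips.
  Edge l_c = 1.5 − 0.9375/2 = 1.031 → r_n = 53.83 kips; interior l_c = 2.625 − 0.9375 = 1.688 → r_n = 88.09 kips.
  R_n,bearing = 2·53.83 + 6·88.09 = 636.2 kips → 636.2 / 2 = 318 kips.
Bolt shear governs: 164 kips.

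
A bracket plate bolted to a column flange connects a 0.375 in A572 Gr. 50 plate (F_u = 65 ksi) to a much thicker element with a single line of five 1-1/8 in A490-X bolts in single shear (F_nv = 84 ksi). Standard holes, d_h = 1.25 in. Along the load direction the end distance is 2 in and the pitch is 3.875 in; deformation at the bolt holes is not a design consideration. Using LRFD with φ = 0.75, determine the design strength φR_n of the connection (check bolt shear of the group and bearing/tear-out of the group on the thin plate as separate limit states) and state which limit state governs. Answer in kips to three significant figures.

285 kips (bearing governs)

Bolt shear: A_b = π·1.125²/4 = 0.994 in²; R_n = 84 × 0.994 × 5 × 1 = 417.5 kips → 0.75 × 417.5 = 313 kips.
Bearing (1.5 l_c t F_u ≤ 3.0 d t F_u): upper limit = 3.0·1.125·0.375·65 = 82.27 kips.
  Edge l_c = 2 − 1.25/2 = 1.375 → r_n = 50.27 kips; interior l_c = 3.875 − 1.25 = 2.625 → r_n = 82.27 kips.
  R_n,bearing = 1·50.27 + 4·82.27 = 379.3 kips → 0.75 × 379.3 = 285 kips.
Bearing governs: 285 kips.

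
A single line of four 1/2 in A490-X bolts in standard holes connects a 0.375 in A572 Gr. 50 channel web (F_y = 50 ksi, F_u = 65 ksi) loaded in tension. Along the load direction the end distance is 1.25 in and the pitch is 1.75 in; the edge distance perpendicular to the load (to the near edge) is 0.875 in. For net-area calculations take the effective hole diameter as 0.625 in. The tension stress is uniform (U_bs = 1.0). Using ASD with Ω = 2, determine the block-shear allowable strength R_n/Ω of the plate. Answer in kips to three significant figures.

38.4 kips

Shear plane L_v = 1.25 + 3·1.75 = 6.5 in; A_gv = 6.5 × 0.375 = 2.438 in².
A_nv = (6.5 − 3.5·0.625) × 0.375 = 1.617 in².
A_nt = (0.875 − 0.5·0.625) × 0.375 = 0.2109 in².
0.6 F_u A_nv = 63.07 kips; 0.6 F_y A_gv = 73.12 kips → shear rupture governs the shear term.
R_n = 63.07 + 1.0 × 65 × 0.2109 = 76.78 kips.
Allowable strength R_n/Ω = 76.78 / 2 = 38.4 kips.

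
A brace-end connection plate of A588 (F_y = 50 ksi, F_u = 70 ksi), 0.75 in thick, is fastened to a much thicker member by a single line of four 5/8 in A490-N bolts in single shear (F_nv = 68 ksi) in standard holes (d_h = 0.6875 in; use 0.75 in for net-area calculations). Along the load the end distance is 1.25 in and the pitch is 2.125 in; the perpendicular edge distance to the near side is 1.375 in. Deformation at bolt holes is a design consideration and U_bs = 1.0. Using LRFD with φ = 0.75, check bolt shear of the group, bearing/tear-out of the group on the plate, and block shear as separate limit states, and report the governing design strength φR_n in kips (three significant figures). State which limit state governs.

62.6 kips (bolt shear governs)

Bolt shear: A_b = π·0.625²/4 = 0.3068 in²; R_n = 68 × 0.3068 × 4 × 1 = 83.45 kips → 0.75 × 83.45 = 62.6 kips.
Bearing: edge l_c = 0.9062, r_n = 57.09 kips; interior l_c = 1.438, r_n = 78.75 kips; R_n = 57.09 + 3·78.75 = 293.3 kips → 220 kips.
Block shear: A_gv = 5.719, A_nv = 3.75, A_nt = 0.75 in²; R_n = min(0.6F_uA_nv, 0.6F_yA_gv) + U_bs·F_u·A_nt = 210 kips → 158 kips.
Bolt shear governs: 62.6 kips.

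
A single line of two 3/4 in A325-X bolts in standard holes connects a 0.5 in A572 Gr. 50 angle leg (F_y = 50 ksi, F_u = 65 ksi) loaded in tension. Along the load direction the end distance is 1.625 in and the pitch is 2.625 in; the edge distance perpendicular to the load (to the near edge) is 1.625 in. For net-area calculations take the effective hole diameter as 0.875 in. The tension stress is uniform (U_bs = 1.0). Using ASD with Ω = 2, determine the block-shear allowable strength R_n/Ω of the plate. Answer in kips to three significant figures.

Shear plane L_v = 1.625 + 1·2.625 = 4.25 in; A_gv = 4.25 × 0.5 = 2.125 in².
A_nv = (4.25 − 1.5·0.875) × 0.5 = 1.469 in².
A_nt = (1.625 − 0.5·0.875) × 0.5 = 0.5938 in².
0.6 F_u A_nv = 57.28 kips; 0.6 F_y A_gv = 63.75 kips → shear rupture governs the shear term.
R_n = 57.28 + 1.0 × 65 × 0.5938 = 95.88 kips.
Allowable strength R_n/Ω = 95.88 / 2 = 47.9 kips.

47.9 kips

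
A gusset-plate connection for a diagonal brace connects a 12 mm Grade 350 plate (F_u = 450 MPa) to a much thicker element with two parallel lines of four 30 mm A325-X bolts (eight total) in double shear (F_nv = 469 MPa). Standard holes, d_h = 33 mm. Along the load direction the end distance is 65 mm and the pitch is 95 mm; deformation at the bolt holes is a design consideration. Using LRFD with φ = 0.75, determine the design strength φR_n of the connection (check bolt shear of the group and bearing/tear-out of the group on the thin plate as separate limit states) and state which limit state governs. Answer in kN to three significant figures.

Bolt shear: A_b = π·30²/4 = 706.9 mm²; R_n = 469 × 706.9 × 8 × 2 / 1000 = 5304 kN → 0.75 × 5304 = 3980 kN.
Bearing (1.2 l_c t F_u ≤ 2.4 d t F_u): upper limit = 2.4·30·12·450 / 1000 = 388.8 kN.
  Edge l_c = 65 − 33/2 = 48.5 → r_n = 314.3 kN; interior l_c = 95 − 33 = 62 → r_n = 388.8 kN.
  R_n,bearing = 2·314.3 + 6·388.8 = 2961 kN → 0.75 × 2961 = 2220 kN.
Bearing governs: 2220 kN.

2220 kN (bearing governs)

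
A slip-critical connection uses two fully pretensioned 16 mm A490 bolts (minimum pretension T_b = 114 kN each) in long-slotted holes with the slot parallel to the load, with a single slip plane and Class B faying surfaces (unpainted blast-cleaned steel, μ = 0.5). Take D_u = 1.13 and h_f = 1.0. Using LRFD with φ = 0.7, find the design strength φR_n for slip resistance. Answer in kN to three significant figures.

90.2 kN

R_n = μ · D_u · h_f · T_b · n_s · n_b = 0.5 × 1.13 × 1.0 × 114 × 1 × 2 = 128.8 kN.
Design strength φR_n = 0.7 × 128.8 = 90.2 kN.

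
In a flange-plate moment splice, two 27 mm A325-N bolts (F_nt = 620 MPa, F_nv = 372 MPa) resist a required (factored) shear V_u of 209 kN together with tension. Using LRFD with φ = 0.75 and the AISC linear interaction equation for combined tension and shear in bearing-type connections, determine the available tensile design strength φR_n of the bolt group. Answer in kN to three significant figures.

344 kN

A_b = π·27²/4 = 572.6 mm²; f_rv = 209 × 1000 / (2 × 572.6) = 182.5 MPa.
F'_nt = 1.3 F_nt − (F_nt / φF_nv) f_rv = 1.3·620 − (620/(0.75·372))·182.5 = 400.4 MPa, capped at F_nt → F'_nt = 400.4 MPa.
R_n = F'_nt · A_b · n = 400.4 × 572.6 × 2 / 1000 = 458.5 kN.
Design strength φR_n = 0.75 × 458.5 = 344 kN.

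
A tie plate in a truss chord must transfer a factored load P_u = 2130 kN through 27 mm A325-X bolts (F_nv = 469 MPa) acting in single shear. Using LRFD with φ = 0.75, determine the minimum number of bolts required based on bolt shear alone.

A_b = π·27²/4 = 572.6 mm².
Per-bolt design strength φR_n = 0.75 × 469 × 572.6 × 1 / 1000 = 201.4 kN.
n ≥ 2130 / 201.4 = 10.58 → use 11 bolts.

11 bolts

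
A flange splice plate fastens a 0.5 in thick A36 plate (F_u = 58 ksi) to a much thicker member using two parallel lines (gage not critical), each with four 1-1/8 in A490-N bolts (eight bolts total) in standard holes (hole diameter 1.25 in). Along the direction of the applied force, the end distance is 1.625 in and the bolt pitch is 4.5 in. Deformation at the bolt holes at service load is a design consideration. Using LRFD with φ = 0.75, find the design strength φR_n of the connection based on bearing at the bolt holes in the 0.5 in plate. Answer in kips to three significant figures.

405 kips

Per bolt r_n = 1.2 l_c t F_u ≤ 2.4 d t F_u; upper limit = 2.4 × 1.125 × 0.5 × 58 = 78.3 kips.
Edge bolt: l_c = 1.625 − 1.25/2 = 1 in → 1.2 × 1 × 0.5 × 58 = 34.8 → r_n = 34.8 kips.
Interior bolts: l_c = 4.5 − 1.25 = 3.25 in → 1.2 × 3.25 × 0.5 × 58 = 113.1 → r_n = 78.3 kips.
R_n = 2 × 34.8 + 6 × 78.3 = 539.4 kips.
Design strength φR_n = 0.75 × 539.4 = 405 kips.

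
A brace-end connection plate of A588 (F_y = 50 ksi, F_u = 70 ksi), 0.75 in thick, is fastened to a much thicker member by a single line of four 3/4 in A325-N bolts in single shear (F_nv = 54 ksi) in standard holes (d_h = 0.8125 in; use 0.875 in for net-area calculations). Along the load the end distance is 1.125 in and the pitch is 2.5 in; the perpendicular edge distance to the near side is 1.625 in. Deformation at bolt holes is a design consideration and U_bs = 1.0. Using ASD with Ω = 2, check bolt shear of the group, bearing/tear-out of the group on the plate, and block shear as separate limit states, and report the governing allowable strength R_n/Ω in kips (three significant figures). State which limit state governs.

47.7 kips (bolt shear governs)

Bolt shear: A_b = π·0.75²/4 = 0.4418 in²; R_n = 54 × 0.4418 × 4 × 1 = 95.43 kips → 95.43 / 2 = 47.7 kips.
Bearing: edge l_c = 0.7188, r_n = 45.28 kips; interior l_c = 1.688, r_n = 94.5 kips; R_n = 45.28 + 3·94.5 = 328.8 kips → 164 kips.
Block shear: A_gv = 6.469, A_nv = 4.172, A_nt = 0.8906 in²; R_n = min(0.6F_uA_nv, 0.6F_yA_gv) + U_bs·F_u·A_nt = 237.6 kips → 119 kips.
Bolt shear governs: 47.7 kips.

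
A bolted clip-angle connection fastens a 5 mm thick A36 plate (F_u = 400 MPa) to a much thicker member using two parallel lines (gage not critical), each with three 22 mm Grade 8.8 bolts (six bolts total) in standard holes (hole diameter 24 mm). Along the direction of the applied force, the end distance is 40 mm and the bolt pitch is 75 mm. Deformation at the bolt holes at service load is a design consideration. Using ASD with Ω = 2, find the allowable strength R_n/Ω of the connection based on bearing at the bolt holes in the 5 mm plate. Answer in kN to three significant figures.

278 kN

Per bolt r_n = 1.2 l_c t F_u ≤ 2.4 d t F_u; upper limit = 2.4 × 22 × 5 × 400 / 1000 = 105.6 kN.
Edge bolt: l_c = 40 − 24/2 = 28 mm → 1.2 × 28 × 5 × 400 / 1000 = 67.2 → r_n = 67.2 kN.
Interior bolts: l_c = 75 − 24 = 51 mm → 1.2 × 51 × 5 × 400 / 1000 = 122.4 → r_n = 105.6 kN.
R_n = 2 × 67.2 + 4 × 105.6 = 556.8 kN.
Allowable strength R_n/Ω = 556.8 / 2 = 278 kN.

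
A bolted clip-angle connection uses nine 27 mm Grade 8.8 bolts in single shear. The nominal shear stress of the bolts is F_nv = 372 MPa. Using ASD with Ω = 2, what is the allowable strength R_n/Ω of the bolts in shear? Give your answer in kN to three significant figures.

958 kN

A_b = π × 27² / 4 = 572.6 mm².
R_n = F_nv · A_b · n · n_s = 372 × 572.6 × 9 × 1 / 1000 = 1917 kN.
Allowable strength R_n/Ω = 1917 / 2 = 958 kN.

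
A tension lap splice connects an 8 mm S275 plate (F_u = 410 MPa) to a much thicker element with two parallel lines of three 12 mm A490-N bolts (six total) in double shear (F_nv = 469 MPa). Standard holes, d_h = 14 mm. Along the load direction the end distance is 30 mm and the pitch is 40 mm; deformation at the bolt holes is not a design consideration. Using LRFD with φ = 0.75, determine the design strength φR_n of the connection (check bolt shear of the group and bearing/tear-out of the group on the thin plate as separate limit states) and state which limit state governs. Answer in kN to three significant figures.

477 kN (bolt shear governs)

Bolt shear: A_b = π·12²/4 = 113.1 mm²; R_n = 469 × 113.1 × 6 × 2 / 1000 = 636.5 kN → 0.75 × 636.5 = 477 kN.
Bearing (1.5 l_c t F_u ≤ 3.0 d t F_u): upper limit = 3.0·12·8·410 / 1000 = 118.1 kN.
  Edge l_c = 30 − 14/2 = 23 → r_n = 113.2 kN; interior l_c = 40 − 14 = 26 → r_n = 118.1 kN.
  R_n,bearing = 2·113.2 + 4·118.1 = 698.6 kN → 0.75 × 698.6 = 524 kN.
Bolt shear governs: 477 kN.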